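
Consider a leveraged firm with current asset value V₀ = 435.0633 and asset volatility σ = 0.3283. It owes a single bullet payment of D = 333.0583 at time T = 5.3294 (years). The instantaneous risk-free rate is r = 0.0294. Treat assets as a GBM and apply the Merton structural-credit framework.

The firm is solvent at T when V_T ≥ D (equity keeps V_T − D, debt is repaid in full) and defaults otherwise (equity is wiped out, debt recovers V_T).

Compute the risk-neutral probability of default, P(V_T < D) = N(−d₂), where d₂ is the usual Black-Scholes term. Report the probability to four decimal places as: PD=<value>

d₁ = [ln(V₀/D) + (r + σ²/2)T] / (σ√T)
   = [ln(435.0633/333.0583) + (0.0294 + 0.5·0.3283²)·5.3294] / (0.3283·√5.3294)
   = [0.267174 + 0.443888] / 0.757897 = 0.938204
d₂ = d₁ − σ√T = 0.938204 − 0.757897 = 0.180308
risk-neutral PD = N(−d₂) = N(-0.180308) = 0.428456

PD=0.4285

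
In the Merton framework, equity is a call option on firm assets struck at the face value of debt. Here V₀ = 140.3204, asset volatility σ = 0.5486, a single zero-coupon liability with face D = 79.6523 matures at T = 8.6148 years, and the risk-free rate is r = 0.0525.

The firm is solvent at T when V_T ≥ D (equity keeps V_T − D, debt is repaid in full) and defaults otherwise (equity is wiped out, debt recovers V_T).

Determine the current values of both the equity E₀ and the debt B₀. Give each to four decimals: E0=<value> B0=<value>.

E0=107.8933 B0=32.4271

d₁ = [ln(V₀/D) + (r + σ²/2)T] / (σ√T)
   = [ln(140.3204/79.6523) + (0.0525 + 0.5·0.5486²)·8.6148] / (0.5486·√8.6148)
   = [0.566257 + 1.748641] / 1.610195 = 1.437651
d₂ = d₁ − σ√T = 1.437651 − 1.610195 = -0.172544
N(d₁) = 0.924733,  N(d₂) = 0.431505,  e^(−rT) = 0.636178
E₀ = V₀·N(d₁) − D·e^(−rT)·N(d₂)
   = 140.3204·0.924733 − 79.6523·0.636178·0.431505 = 107.893297
B₀ = V₀ − E₀ = 140.3204 − 107.893297 = 32.427103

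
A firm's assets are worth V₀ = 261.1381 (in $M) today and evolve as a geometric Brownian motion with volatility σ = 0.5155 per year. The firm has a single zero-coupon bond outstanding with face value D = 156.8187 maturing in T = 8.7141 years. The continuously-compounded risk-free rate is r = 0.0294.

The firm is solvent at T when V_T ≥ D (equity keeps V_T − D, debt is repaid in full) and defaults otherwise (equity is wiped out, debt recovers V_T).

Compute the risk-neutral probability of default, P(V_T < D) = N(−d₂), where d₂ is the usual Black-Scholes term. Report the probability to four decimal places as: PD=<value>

PD=0.6016

d₁ = [ln(V₀/D) + (r + σ²/2)T] / (σ√T)
   = [ln(261.1381/156.8187) + (0.0294 + 0.5·0.5155²)·8.7141] / (0.5155·√8.7141)
   = [0.509959 + 1.414038] / 1.521738 = 1.264342
d₂ = d₁ − σ√T = 1.264342 − 1.521738 = -0.257396
risk-neutral PD = N(−d₂) = N(0.257396) = 0.601564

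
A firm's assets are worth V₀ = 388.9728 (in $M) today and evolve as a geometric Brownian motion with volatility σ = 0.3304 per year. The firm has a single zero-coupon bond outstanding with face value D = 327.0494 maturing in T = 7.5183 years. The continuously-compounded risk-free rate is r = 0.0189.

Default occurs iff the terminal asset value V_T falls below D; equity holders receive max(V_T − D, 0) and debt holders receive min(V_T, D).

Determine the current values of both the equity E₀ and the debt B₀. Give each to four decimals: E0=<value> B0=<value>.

E0=176.6721 B0=212.3007

d₁ = [ln(V₀/D) + (r + σ²/2)T] / (σ√T)
   = [ln(388.9728/327.0494) + (0.0189 + 0.5·0.3304²)·7.5183] / (0.3304·√7.5183)
   = [0.173398 + 0.552460] / 0.905941 = 0.801221
d₂ = d₁ − σ√T = 0.801221 − 0.905941 = -0.104720
N(d₁) = 0.788498,  N(d₂) = 0.458299,  e^(−rT) = 0.867538
E₀ = V₀·N(d₁) − D·e^(−rT)·N(d₂)
   = 388.9728·0.788498 − 327.0494·0.867538·0.458299 = 176.672148
B₀ = V₀ − E₀ = 388.9728 − 176.672148 = 212.300652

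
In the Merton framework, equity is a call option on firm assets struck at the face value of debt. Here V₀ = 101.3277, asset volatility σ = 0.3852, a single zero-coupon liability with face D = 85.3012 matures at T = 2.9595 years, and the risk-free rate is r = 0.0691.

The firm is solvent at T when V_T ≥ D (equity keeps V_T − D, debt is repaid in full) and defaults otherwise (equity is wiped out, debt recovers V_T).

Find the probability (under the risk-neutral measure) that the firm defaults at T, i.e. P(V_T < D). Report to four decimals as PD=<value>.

PD=0.4063

d₁ = [ln(V₀/D) + (r + σ²/2)T] / (σ√T)
   = [ln(101.3277/85.3012) + (0.0691 + 0.5·0.3852²)·2.9595] / (0.3852·√2.9595)
   = [0.172171 + 0.424065] / 0.662667 = 0.899753
d₂ = d₁ − σ√T = 0.899753 − 0.662667 = 0.237086
risk-neutral PD = N(−d₂) = N(-0.237086) = 0.406295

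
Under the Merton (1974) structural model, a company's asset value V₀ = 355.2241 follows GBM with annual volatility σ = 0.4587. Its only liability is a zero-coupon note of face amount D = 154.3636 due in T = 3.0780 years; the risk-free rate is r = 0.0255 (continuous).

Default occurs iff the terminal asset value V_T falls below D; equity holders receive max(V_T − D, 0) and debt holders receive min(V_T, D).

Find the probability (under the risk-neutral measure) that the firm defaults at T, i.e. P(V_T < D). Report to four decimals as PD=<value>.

PD=0.2325

d₁ = [ln(V₀/D) + (r + σ²/2)T] / (σ√T)
   = [ln(355.2241/154.3636) + (0.0255 + 0.5·0.4587²)·3.0780] / (0.4587·√3.0780)
   = [0.833438 + 0.402303] / 0.804754 = 1.535552
d₂ = d₁ − σ√T = 1.535552 − 0.804754 = 0.730798
risk-neutral PD = N(−d₂) = N(-0.730798) = 0.232451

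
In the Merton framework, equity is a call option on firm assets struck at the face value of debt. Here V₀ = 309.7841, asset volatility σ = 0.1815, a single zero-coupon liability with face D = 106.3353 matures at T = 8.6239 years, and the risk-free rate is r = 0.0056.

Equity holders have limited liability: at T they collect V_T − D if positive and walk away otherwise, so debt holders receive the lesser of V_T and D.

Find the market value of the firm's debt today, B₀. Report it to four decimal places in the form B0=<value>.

B0=100.7229

d₁ = [ln(V₀/D) + (r + σ²/2)T] / (σ√T)
   = [ln(309.7841/106.3353) + (0.0056 + 0.5·0.1815²)·8.6239] / (0.1815·√8.6239)
   = [1.069278 + 0.190339] / 0.533002 = 2.363253
d₂ = d₁ − σ√T = 2.363253 − 0.533002 = 1.830251
N(d₁) = 0.990942,  N(d₂) = 0.966394,  e^(−rT) = 0.952854
E₀ = V₀·N(d₁) − D·e^(−rT)·N(d₂)
   = 309.7841·0.990942 − 106.3353·0.952854·0.966394 = 209.061239
B₀ = V₀ − E₀ = 309.7841 − 209.061239 = 100.722861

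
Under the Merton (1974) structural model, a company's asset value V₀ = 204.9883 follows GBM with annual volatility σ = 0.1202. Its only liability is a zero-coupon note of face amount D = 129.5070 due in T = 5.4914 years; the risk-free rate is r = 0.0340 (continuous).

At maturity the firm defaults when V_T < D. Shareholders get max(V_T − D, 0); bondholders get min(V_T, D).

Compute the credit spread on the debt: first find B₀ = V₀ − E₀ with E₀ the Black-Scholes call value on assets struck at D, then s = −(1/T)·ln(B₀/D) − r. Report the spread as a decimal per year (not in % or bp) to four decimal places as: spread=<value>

spread=0.0003

d₁ = [ln(V₀/D) + (r + σ²/2)T] / (σ√T)
   = [ln(204.9883/129.5070) + (0.0340 + 0.5·0.1202²)·5.4914] / (0.1202·√5.4914)
   = [0.459218 + 0.226378] / 0.281674 = 2.434008
d₂ = d₁ − σ√T = 2.434008 − 0.281674 = 2.152334
N(d₁) = 0.992534,  N(d₂) = 0.984314,  e^(−rT) = 0.829686
E₀ = V₀·N(d₁) − D·e^(−rT)·N(d₂)
   = 204.9883·0.992534 − 129.5070·0.829686·0.984314 = 97.693016
B₀ = V₀ − E₀ = 204.9883 − 97.693016 = 107.295284
spread = −(1/T)·ln(B₀/D) − r = −(1/5.4914)·ln(107.295284/129.5070) − 0.0340 = 0.00026271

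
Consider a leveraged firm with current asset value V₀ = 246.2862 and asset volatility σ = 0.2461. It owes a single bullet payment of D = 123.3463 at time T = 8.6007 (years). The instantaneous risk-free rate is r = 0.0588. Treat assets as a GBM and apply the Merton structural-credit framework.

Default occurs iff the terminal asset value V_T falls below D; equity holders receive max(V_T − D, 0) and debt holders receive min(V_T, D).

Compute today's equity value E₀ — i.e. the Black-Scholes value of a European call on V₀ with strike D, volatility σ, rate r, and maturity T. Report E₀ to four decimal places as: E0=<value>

E0=173.7801

d₁ = [ln(V₀/D) + (r + σ²/2)T] / (σ√T)
   = [ln(246.2862/123.3463) + (0.0588 + 0.5·0.2461²)·8.6007] / (0.2461·√8.6007)
   = [0.691498 + 0.766173] / 0.721736 = 2.019673
d₂ = d₁ − σ√T = 2.019673 − 0.721736 = 1.297937
N(d₁) = 0.978291,  N(d₂) = 0.902845,  e^(−rT) = 0.603071
E₀ = V₀·N(d₁) − D·e^(−rT)·N(d₂)
   = 246.2862·0.978291 − 123.3463·0.603071·0.902845 = 173.780128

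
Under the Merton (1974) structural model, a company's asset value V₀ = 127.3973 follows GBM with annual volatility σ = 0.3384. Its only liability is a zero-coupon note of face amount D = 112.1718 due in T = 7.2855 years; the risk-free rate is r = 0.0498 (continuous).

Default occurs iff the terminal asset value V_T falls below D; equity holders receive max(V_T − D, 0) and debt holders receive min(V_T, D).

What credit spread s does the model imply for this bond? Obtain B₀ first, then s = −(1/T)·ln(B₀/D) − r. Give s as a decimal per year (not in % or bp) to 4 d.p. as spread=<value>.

spread=0.0317

d₁ = [ln(V₀/D) + (r + σ²/2)T] / (σ√T)
   = [ln(127.3973/112.1718) + (0.0498 + 0.5·0.3384²)·7.2855] / (0.3384·√7.2855)
   = [0.127279 + 0.779966] / 0.913398 = 0.993263
d₂ = d₁ − σ√T = 0.993263 − 0.913398 = 0.079865
N(d₁) = 0.839709,  N(d₂) = 0.531828,  e^(−rT) = 0.695713
E₀ = V₀·N(d₁) − D·e^(−rT)·N(d₂)
   = 127.3973·0.839709 − 112.1718·0.695713·0.531828 = 65.473161
B₀ = V₀ − E₀ = 127.3973 − 65.473161 = 61.924139
spread = −(1/T)·ln(B₀/D) − r = −(1/7.2855)·ln(61.924139/112.1718) − 0.0498 = 0.03174849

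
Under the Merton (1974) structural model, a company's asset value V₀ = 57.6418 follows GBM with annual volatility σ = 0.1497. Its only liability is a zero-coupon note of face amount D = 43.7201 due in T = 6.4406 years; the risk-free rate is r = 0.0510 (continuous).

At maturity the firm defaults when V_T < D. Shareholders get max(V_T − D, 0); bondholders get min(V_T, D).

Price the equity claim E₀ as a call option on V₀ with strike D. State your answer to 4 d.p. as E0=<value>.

E0=26.5403

d₁ = [ln(V₀/D) + (r + σ²/2)T] / (σ√T)
   = [ln(57.6418/43.7201) + (0.0510 + 0.5·0.1497²)·6.4406] / (0.1497·√6.4406)
   = [0.276440 + 0.400638] / 0.379914 = 1.782189
d₂ = d₁ − σ√T = 1.782189 − 0.379914 = 1.402275
N(d₁) = 0.962641,  N(d₂) = 0.919583,  e^(−rT) = 0.720024
E₀ = V₀·N(d₁) − D·e^(−rT)·N(d₂)
   = 57.6418·0.962641 − 43.7201·0.720024·0.919583 = 26.540297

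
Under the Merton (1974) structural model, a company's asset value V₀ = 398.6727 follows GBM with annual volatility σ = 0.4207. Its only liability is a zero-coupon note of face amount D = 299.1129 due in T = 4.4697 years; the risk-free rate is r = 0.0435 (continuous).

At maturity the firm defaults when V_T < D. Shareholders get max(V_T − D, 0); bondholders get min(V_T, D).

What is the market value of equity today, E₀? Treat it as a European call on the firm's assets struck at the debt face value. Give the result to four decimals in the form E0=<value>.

E0=201.4584

d₁ = [ln(V₀/D) + (r + σ²/2)T] / (σ√T)
   = [ln(398.6727/299.1129) + (0.0435 + 0.5·0.4207²)·4.4697] / (0.4207·√4.4697)
   = [0.287320 + 0.589975] / 0.889430 = 0.986356
d₂ = d₁ − σ√T = 0.986356 − 0.889430 = 0.096926
N(d₁) = 0.838021,  N(d₂) = 0.538607,  e^(−rT) = 0.823302
E₀ = V₀·N(d₁) − D·e^(−rT)·N(d₂)
   = 398.6727·0.838021 − 299.1129·0.823302·0.538607 = 201.458361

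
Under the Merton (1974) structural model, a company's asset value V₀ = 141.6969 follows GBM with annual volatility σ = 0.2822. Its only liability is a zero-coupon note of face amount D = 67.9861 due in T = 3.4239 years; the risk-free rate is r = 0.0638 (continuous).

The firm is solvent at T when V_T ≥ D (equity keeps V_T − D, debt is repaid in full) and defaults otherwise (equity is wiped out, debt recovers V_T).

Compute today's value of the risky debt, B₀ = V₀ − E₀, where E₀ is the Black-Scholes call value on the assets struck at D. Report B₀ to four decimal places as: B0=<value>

B0=54.0447

d₁ = [ln(V₀/D) + (r + σ²/2)T] / (σ√T)
   = [ln(141.6969/67.9861) + (0.0638 + 0.5·0.2822²)·3.4239] / (0.2822·√3.4239)
   = [0.734387 + 0.354779] / 0.522177 = 2.085819
d₂ = d₁ − σ√T = 2.085819 − 0.522177 = 1.563642
N(d₁) = 0.981502,  N(d₂) = 0.941049,  e^(−rT) = 0.803768
E₀ = V₀·N(d₁) − D·e^(−rT)·N(d₂)
   = 141.6969·0.981502 − 67.9861·0.803768·0.941049 = 87.652189
B₀ = V₀ − E₀ = 141.6969 − 87.652189 = 54.044711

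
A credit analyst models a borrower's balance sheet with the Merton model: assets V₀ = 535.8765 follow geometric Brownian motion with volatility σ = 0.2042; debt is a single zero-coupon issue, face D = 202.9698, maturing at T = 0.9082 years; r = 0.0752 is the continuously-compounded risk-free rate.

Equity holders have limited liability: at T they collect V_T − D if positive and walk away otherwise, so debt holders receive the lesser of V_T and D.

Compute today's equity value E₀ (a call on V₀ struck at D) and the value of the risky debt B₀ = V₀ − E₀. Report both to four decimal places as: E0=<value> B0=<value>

d₁ = [ln(V₀/D) + (r + σ²/2)T] / (σ√T)
   = [ln(535.8765/202.9698) + (0.0752 + 0.5·0.2042²)·0.9082] / (0.2042·√0.9082)
   = [0.970847 + 0.087232] / 0.194602 = 5.437149
d₂ = d₁ − σ√T = 5.437149 − 0.194602 = 5.242547
N(d₁) = 1.000000,  N(d₂) = 1.000000,  e^(−rT) = 0.933983
E₀ = V₀·N(d₁) − D·e^(−rT)·N(d₂)
   = 535.8765·1.000000 − 202.9698·0.933983·1.000000 = 346.306082
B₀ = V₀ − E₀ = 535.8765 − 346.306082 = 189.570418

E0=346.3061 B0=189.5704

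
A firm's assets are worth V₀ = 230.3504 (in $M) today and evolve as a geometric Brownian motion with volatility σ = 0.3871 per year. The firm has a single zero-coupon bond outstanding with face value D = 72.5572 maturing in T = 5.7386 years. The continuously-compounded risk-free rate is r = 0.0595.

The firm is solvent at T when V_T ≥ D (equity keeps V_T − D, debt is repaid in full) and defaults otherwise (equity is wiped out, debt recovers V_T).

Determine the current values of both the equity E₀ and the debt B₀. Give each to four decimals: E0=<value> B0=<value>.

d₁ = [ln(V₀/D) + (r + σ²/2)T] / (σ√T)
   = [ln(230.3504/72.5572) + (0.0595 + 0.5·0.3871²)·5.7386] / (0.3871·√5.7386)
   = [1.155226 + 0.771401] / 0.927313 = 2.077646
d₂ = d₁ − σ√T = 2.077646 − 0.927313 = 1.150334
N(d₁) = 0.981129,  N(d₂) = 0.874997,  e^(−rT) = 0.710741
E₀ = V₀·N(d₁) − D·e^(−rT)·N(d₂)
   = 230.3504·0.981129 − 72.5572·0.710741·0.874997 = 180.880403
B₀ = V₀ − E₀ = 230.3504 − 180.880403 = 49.469997

E0=180.8804 B0=49.4700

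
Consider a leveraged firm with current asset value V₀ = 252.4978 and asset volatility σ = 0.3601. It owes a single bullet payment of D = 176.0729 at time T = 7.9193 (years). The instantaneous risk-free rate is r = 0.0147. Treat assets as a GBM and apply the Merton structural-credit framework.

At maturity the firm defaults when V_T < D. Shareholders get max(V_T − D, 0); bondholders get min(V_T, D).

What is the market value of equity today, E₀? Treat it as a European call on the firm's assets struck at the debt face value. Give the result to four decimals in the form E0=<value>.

E0=134.9277

d₁ = [ln(V₀/D) + (r + σ²/2)T] / (σ√T)
   = [ln(252.4978/176.0729) + (0.0147 + 0.5·0.3601²)·7.9193] / (0.3601·√7.9193)
   = [0.360504 + 0.629869] / 1.013366 = 0.977311
d₂ = d₁ − σ√T = 0.977311 − 1.013366 = -0.036056
N(d₁) = 0.835792,  N(d₂) = 0.485619,  e^(−rT) = 0.890107
E₀ = V₀·N(d₁) − D·e^(−rT)·N(d₂)
   = 252.4978·0.835792 − 176.0729·0.890107·0.485619 = 134.927721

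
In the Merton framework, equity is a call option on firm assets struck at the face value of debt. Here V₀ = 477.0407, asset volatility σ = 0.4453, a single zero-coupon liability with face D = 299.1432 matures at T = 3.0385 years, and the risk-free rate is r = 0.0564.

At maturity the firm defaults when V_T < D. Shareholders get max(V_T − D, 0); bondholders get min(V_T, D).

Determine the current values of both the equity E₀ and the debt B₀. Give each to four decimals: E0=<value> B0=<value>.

d₁ = [ln(V₀/D) + (r + σ²/2)T] / (σ√T)
   = [ln(477.0407/299.1432) + (0.0564 + 0.5·0.4453²)·3.0385] / (0.4453·√3.0385)
   = [0.466679 + 0.472627] / 0.776216 = 1.210110
d₂ = d₁ − σ√T = 1.210110 − 0.776216 = 0.433894
N(d₁) = 0.886882,  N(d₂) = 0.667817,  e^(−rT) = 0.842509
E₀ = V₀·N(d₁) − D·e^(−rT)·N(d₂)
   = 477.0407·0.886882 − 299.1432·0.842509·0.667817 = 254.768128
B₀ = V₀ − E₀ = 477.0407 − 254.768128 = 222.272572

E0=254.7681 B0=222.2726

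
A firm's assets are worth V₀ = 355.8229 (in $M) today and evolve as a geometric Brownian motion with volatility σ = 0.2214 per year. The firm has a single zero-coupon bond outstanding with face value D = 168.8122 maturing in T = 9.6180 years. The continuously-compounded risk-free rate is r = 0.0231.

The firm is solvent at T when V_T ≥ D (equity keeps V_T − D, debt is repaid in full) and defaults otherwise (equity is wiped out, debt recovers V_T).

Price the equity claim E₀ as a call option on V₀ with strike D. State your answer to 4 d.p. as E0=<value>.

E0=225.8283

d₁ = [ln(V₀/D) + (r + σ²/2)T] / (σ√T)
   = [ln(355.8229/168.8122) + (0.0231 + 0.5·0.2214²)·9.6180] / (0.2214·√9.6180)
   = [0.745646 + 0.457903] / 0.686626 = 1.752847
d₂ = d₁ − σ√T = 1.752847 − 0.686626 = 1.066221
N(d₁) = 0.960186,  N(d₂) = 0.856838,  e^(−rT) = 0.800775
E₀ = V₀·N(d₁) − D·e^(−rT)·N(d₂)
   = 355.8229·0.960186 − 168.8122·0.800775·0.856838 = 225.828285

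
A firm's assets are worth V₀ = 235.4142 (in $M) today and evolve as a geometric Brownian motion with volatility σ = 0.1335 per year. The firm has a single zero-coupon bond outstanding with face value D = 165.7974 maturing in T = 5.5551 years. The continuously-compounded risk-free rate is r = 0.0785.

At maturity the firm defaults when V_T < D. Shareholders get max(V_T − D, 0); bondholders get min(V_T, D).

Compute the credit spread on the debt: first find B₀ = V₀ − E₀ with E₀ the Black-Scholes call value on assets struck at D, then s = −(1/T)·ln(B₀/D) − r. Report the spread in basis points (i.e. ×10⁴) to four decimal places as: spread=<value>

d₁ = [ln(V₀/D) + (r + σ²/2)T] / (σ√T)
   = [ln(235.4142/165.7974) + (0.0785 + 0.5·0.1335²)·5.5551] / (0.1335·√5.5551)
   = [0.350580 + 0.485578] / 0.314650 = 2.657424
d₂ = d₁ − σ√T = 2.657424 − 0.314650 = 2.342775
N(d₁) = 0.996063,  N(d₂) = 0.990430,  e^(−rT) = 0.646569
E₀ = V₀·N(d₁) − D·e^(−rT)·N(d₂)
   = 235.4142·0.996063 − 165.7974·0.646569·0.990430 = 128.313860
B₀ = V₀ − E₀ = 235.4142 − 128.313860 = 107.100340
spread = −(1/T)·ln(B₀/D) − r = −(1/5.5551)·ln(107.100340/165.7974) − 0.0785 = 0.00016652
in basis points: 0.00016652 × 10⁴ = 1.6652 bp

spread=1.6652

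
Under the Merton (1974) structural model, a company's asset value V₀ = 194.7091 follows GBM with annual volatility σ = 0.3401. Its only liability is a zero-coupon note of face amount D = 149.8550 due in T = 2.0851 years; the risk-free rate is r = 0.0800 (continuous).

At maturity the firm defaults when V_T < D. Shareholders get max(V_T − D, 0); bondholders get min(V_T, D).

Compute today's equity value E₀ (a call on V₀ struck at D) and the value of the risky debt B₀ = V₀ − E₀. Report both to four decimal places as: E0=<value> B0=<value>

E0=75.8744 B0=118.8347

d₁ = [ln(V₀/D) + (r + σ²/2)T] / (σ√T)
   = [ln(194.7091/149.8550) + (0.0800 + 0.5·0.3401²)·2.0851] / (0.3401·√2.0851)
   = [0.261838 + 0.287398] / 0.491100 = 1.118379
d₂ = d₁ − σ√T = 1.118379 − 0.491100 = 0.627279
N(d₁) = 0.868297,  N(d₂) = 0.734762,  e^(−rT) = 0.846362
E₀ = V₀·N(d₁) − D·e^(−rT)·N(d₂)
   = 194.7091·0.868297 − 149.8550·0.846362·0.734762 = 75.874405
B₀ = V₀ − E₀ = 194.7091 − 75.874405 = 118.834695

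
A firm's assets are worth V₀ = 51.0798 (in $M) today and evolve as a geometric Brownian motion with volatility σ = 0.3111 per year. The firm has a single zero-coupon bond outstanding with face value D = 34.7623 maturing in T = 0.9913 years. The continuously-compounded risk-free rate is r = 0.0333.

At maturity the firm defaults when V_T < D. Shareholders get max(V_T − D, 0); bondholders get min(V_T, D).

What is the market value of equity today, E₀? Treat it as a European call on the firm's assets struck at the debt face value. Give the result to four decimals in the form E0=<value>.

E0=17.9680

d₁ = [ln(V₀/D) + (r + σ²/2)T] / (σ√T)
   = [ln(51.0798/34.7623) + (0.0333 + 0.5·0.3111²)·0.9913] / (0.3111·√0.9913)
   = [0.384856 + 0.080981] / 0.309744 = 1.503942
d₂ = d₁ − σ√T = 1.503942 − 0.309744 = 1.194198
N(d₁) = 0.933702,  N(d₂) = 0.883800,  e^(−rT) = 0.967529
E₀ = V₀·N(d₁) − D·e^(−rT)·N(d₂)
   = 51.0798·0.933702 − 34.7623·0.967529·0.883800 = 17.968006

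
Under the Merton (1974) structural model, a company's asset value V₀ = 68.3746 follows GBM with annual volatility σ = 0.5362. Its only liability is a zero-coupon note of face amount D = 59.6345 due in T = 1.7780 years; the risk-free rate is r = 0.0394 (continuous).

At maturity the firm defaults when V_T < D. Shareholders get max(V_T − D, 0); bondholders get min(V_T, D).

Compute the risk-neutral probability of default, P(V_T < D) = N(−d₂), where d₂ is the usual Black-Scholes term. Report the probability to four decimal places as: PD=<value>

PD=0.5272

d₁ = [ln(V₀/D) + (r + σ²/2)T] / (σ√T)
   = [ln(68.3746/59.6345) + (0.0394 + 0.5·0.5362²)·1.7780] / (0.5362·√1.7780)
   = [0.136767 + 0.325650] / 0.714978 = 0.646757
d₂ = d₁ − σ√T = 0.646757 − 0.714978 = -0.068221
risk-neutral PD = N(−d₂) = N(0.068221) = 0.527195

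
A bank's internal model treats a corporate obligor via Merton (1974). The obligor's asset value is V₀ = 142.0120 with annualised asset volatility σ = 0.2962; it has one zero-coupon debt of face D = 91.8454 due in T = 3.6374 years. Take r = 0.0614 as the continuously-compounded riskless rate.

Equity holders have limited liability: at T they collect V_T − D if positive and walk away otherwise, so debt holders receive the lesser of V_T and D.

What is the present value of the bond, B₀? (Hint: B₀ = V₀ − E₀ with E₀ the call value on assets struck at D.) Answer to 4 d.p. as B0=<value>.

B0=70.0893

d₁ = [ln(V₀/D) + (r + σ²/2)T] / (σ√T)
   = [ln(142.0120/91.8454) + (0.0614 + 0.5·0.2962²)·3.6374] / (0.2962·√3.6374)
   = [0.435805 + 0.382899] / 0.564912 = 1.449260
d₂ = d₁ − σ√T = 1.449260 − 0.564912 = 0.884348
N(d₁) = 0.926367,  N(d₂) = 0.811746,  e^(−rT) = 0.799846
E₀ = V₀·N(d₁) − D·e^(−rT)·N(d₂)
   = 142.0120·0.926367 − 91.8454·0.799846·0.811746 = 71.922701
B₀ = V₀ − E₀ = 142.0120 − 71.922701 = 70.089299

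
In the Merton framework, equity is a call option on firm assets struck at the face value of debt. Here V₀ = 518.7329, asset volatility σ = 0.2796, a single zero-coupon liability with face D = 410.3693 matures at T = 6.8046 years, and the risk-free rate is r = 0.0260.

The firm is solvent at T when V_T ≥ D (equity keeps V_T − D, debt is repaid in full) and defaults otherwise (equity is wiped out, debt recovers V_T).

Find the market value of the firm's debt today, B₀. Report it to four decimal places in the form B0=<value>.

d₁ = [ln(V₀/D) + (r + σ²/2)T] / (σ√T)
   = [ln(518.7329/410.3693) + (0.0260 + 0.5·0.2796²)·6.8046] / (0.2796·√6.8046)
   = [0.234332 + 0.442898] / 0.729354 = 0.928534
d₂ = d₁ − σ√T = 0.928534 − 0.729354 = 0.199180
N(d₁) = 0.823435,  N(d₂) = 0.578939,  e^(−rT) = 0.837847
E₀ = V₀·N(d₁) − D·e^(−rT)·N(d₂)
   = 518.7329·0.823435 − 410.3693·0.837847·0.578939 = 228.087959
B₀ = V₀ − E₀ = 518.7329 − 228.087959 = 290.644941

B0=290.6449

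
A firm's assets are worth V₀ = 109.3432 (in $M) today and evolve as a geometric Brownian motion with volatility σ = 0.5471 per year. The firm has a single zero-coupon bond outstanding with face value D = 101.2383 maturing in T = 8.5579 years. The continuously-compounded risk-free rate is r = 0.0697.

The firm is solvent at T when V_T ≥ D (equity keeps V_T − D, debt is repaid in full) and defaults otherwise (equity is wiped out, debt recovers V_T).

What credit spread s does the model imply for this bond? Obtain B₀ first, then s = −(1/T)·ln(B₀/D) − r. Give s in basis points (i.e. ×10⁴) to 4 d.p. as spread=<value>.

d₁ = [ln(V₀/D) + (r + σ²/2)T] / (σ√T)
   = [ln(109.3432/101.2383) + (0.0697 + 0.5·0.5471²)·8.5579] / (0.5471·√8.5579)
   = [0.077014 + 1.877254] / 1.600480 = 1.221051
d₂ = d₁ − σ√T = 1.221051 − 1.600480 = -0.379429
N(d₁) = 0.888967,  N(d₂) = 0.352185,  e^(−rT) = 0.550744
E₀ = V₀·N(d₁) − D·e^(−rT)·N(d₂)
   = 109.3432·0.888967 − 101.2383·0.550744·0.352185 = 77.565928
B₀ = V₀ − E₀ = 109.3432 − 77.565928 = 31.777272
spread = −(1/T)·ln(B₀/D) − r = −(1/8.5579)·ln(31.777272/101.2383) − 0.0697 = 0.06569838
in basis points: 0.06569838 × 10⁴ = 656.9838 bp

spread=656.9838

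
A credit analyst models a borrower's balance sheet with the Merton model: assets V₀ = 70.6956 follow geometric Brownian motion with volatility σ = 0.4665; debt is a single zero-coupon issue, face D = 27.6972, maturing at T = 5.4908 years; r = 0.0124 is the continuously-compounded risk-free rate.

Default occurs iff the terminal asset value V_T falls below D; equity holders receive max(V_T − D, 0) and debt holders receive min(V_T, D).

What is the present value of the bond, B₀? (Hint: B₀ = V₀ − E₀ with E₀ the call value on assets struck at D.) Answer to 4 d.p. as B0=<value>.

d₁ = [ln(V₀/D) + (r + σ²/2)T] / (σ√T)
   = [ln(70.6956/27.6972) + (0.0124 + 0.5·0.4665²)·5.4908] / (0.4665·√5.4908)
   = [0.937052 + 0.665546] / 1.093124 = 1.466071
d₂ = d₁ − σ√T = 1.466071 − 1.093124 = 0.372947
N(d₁) = 0.928686,  N(d₂) = 0.645406,  e^(−rT) = 0.934180
E₀ = V₀·N(d₁) − D·e^(−rT)·N(d₂)
   = 70.6956·0.928686 − 27.6972·0.934180·0.645406 = 48.954631
B₀ = V₀ − E₀ = 70.6956 − 48.954631 = 21.740969

B0=21.7410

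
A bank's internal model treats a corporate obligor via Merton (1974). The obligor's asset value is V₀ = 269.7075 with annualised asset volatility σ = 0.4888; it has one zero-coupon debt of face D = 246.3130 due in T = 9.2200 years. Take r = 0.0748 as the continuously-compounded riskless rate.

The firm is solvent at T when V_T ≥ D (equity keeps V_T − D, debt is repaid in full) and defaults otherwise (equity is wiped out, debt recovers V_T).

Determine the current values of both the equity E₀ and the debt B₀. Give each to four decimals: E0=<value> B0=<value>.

d₁ = [ln(V₀/D) + (r + σ²/2)T] / (σ√T)
   = [ln(269.7075/246.3130) + (0.0748 + 0.5·0.4888²)·9.2200] / (0.4888·√9.2200)
   = [0.090735 + 1.791102] / 1.484214 = 1.267901
d₂ = d₁ − σ√T = 1.267901 − 1.484214 = -0.216313
N(d₁) = 0.897583,  N(d₂) = 0.414372,  e^(−rT) = 0.501749
E₀ = V₀·N(d₁) − D·e^(−rT)·N(d₂)
   = 269.7075·0.897583 − 246.3130·0.501749·0.414372 = 190.873916
B₀ = V₀ − E₀ = 269.7075 − 190.873916 = 78.833584

E0=190.8739 B0=78.8336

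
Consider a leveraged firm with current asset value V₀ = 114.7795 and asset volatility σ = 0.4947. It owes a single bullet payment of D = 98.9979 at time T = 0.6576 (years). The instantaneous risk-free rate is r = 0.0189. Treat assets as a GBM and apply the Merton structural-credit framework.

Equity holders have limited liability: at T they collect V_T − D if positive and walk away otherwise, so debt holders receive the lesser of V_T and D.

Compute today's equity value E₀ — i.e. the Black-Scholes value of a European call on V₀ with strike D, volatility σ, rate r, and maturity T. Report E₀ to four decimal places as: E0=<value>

E0=26.7082

d₁ = [ln(V₀/D) + (r + σ²/2)T] / (σ√T)
   = [ln(114.7795/98.9979) + (0.0189 + 0.5·0.4947²)·0.6576] / (0.4947·√0.6576)
   = [0.147914 + 0.092895] / 0.401165 = 0.600276
d₂ = d₁ − σ√T = 0.600276 − 0.401165 = 0.199111
N(d₁) = 0.725839,  N(d₂) = 0.578912,  e^(−rT) = 0.987648
E₀ = V₀·N(d₁) − D·e^(−rT)·N(d₂)
   = 114.7795·0.725839 − 98.9979·0.987648·0.578912 = 26.708226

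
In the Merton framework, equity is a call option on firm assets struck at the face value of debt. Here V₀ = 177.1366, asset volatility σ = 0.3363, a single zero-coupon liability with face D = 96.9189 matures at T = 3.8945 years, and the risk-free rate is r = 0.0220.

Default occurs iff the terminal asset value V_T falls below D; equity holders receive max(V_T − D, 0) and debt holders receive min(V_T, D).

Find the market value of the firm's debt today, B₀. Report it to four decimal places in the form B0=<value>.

B0=82.7284

d₁ = [ln(V₀/D) + (r + σ²/2)T] / (σ√T)
   = [ln(177.1366/96.9189) + (0.0220 + 0.5·0.3363²)·3.8945] / (0.3363·√3.8945)
   = [0.603047 + 0.305908] / 0.663671 = 1.369587
d₂ = d₁ − σ√T = 1.369587 − 0.663671 = 0.705916
N(d₁) = 0.914592,  N(d₂) = 0.759880,  e^(−rT) = 0.917889
E₀ = V₀·N(d₁) − D·e^(−rT)·N(d₂)
   = 177.1366·0.914592 − 96.9189·0.917889·0.759880 = 94.408227
B₀ = V₀ − E₀ = 177.1366 − 94.408227 = 82.728373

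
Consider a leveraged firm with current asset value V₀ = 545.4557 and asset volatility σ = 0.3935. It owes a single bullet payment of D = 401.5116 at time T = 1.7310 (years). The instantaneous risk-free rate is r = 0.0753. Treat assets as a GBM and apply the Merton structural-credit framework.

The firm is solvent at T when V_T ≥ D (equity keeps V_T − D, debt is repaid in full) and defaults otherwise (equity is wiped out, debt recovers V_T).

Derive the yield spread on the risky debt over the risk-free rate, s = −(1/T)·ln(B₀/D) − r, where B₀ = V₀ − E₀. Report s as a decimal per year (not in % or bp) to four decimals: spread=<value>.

d₁ = [ln(V₀/D) + (r + σ²/2)T] / (σ√T)
   = [ln(545.4557/401.5116) + (0.0753 + 0.5·0.3935²)·1.7310] / (0.3935·√1.7310)
   = [0.306385 + 0.264360] / 0.517718 = 1.102425
d₂ = d₁ − σ√T = 1.102425 − 0.517718 = 0.584707
N(d₁) = 0.864862,  N(d₂) = 0.720628,  e^(−rT) = 0.877793
E₀ = V₀·N(d₁) − D·e^(−rT)·N(d₂)
   = 545.4557·0.864862 − 401.5116·0.877793·0.720628 = 217.762670
B₀ = V₀ − E₀ = 545.4557 − 217.762670 = 327.693030
spread = −(1/T)·ln(B₀/D) − r = −(1/1.7310)·ln(327.693030/401.5116) − 0.0753 = 0.04206519

spread=0.0421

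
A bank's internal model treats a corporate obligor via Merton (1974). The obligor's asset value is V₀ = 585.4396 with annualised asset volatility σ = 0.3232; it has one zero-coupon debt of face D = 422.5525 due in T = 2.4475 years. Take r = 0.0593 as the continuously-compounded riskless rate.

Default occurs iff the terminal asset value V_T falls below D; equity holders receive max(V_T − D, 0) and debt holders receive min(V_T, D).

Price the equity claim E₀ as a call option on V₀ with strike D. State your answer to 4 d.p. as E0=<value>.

E0=241.6862

d₁ = [ln(V₀/D) + (r + σ²/2)T] / (σ√T)
   = [ln(585.4396/422.5525) + (0.0593 + 0.5·0.3232²)·2.4475] / (0.3232·√2.4475)
   = [0.326049 + 0.272968] / 0.505630 = 1.184694
d₂ = d₁ − σ√T = 1.184694 − 0.505630 = 0.679065
N(d₁) = 0.881931,  N(d₂) = 0.751452,  e^(−rT) = 0.864904
E₀ = V₀·N(d₁) − D·e^(−rT)·N(d₂)
   = 585.4396·0.881931 − 422.5525·0.864904·0.751452 = 241.686248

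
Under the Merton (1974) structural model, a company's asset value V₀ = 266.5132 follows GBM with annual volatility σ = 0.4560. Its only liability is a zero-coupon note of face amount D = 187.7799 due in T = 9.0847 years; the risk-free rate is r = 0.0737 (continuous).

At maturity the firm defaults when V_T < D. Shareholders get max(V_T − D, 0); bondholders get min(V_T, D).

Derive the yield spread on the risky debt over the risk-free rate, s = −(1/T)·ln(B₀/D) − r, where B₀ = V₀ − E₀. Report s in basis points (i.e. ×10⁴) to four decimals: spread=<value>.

spread=340.6234

d₁ = [ln(V₀/D) + (r + σ²/2)T] / (σ√T)
   = [ln(266.5132/187.7799) + (0.0737 + 0.5·0.4560²)·9.0847] / (0.4560·√9.0847)
   = [0.350153 + 1.614060] / 1.374422 = 1.429120
d₂ = d₁ − σ√T = 1.429120 − 1.374422 = 0.054698
N(d₁) = 0.923515,  N(d₂) = 0.521810,  e^(−rT) = 0.511943
E₀ = V₀·N(d₁) − D·e^(−rT)·N(d₂)
   = 266.5132·0.923515 − 187.7799·0.511943·0.521810 = 195.965997
B₀ = V₀ − E₀ = 266.5132 − 195.965997 = 70.547203
spread = −(1/T)·ln(B₀/D) − r = −(1/9.0847)·ln(70.547203/187.7799) − 0.0737 = 0.03406234
in basis points: 0.03406234 × 10⁴ = 340.6234 bp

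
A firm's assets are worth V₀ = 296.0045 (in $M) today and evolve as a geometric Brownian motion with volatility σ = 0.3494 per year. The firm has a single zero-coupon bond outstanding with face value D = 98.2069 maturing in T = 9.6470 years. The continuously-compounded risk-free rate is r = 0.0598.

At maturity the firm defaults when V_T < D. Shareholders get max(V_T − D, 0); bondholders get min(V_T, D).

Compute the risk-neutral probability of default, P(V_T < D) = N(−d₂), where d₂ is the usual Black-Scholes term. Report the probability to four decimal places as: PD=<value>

d₁ = [ln(V₀/D) + (r + σ²/2)T] / (σ√T)
   = [ln(296.0045/98.2069) + (0.0598 + 0.5·0.3494²)·9.6470] / (0.3494·√9.6470)
   = [1.103298 + 1.165745] / 1.085223 = 2.090854
d₂ = d₁ − σ√T = 2.090854 − 1.085223 = 1.005631
risk-neutral PD = N(−d₂) = N(-1.005631) = 0.157297

PD=0.1573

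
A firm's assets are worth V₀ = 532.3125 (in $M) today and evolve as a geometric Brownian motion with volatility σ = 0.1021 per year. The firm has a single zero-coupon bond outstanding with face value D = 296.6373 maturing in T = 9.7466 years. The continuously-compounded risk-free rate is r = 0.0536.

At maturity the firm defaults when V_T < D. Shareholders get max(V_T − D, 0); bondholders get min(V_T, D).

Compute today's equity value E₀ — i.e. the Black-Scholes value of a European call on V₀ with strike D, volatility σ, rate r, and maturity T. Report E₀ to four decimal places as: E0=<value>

E0=356.3877

d₁ = [ln(V₀/D) + (r + σ²/2)T] / (σ√T)
   = [ln(532.3125/296.6373) + (0.0536 + 0.5·0.1021²)·9.7466] / (0.1021·√9.7466)
   = [0.584721 + 0.573219] / 0.318752 = 3.632734
d₂ = d₁ − σ√T = 3.632734 − 0.318752 = 3.313982
N(d₁) = 0.999860,  N(d₂) = 0.999540,  e^(−rT) = 0.593085
E₀ = V₀·N(d₁) − D·e^(−rT)·N(d₂)
   = 532.3125·0.999860 − 296.6373·0.593085·0.999540 = 356.387673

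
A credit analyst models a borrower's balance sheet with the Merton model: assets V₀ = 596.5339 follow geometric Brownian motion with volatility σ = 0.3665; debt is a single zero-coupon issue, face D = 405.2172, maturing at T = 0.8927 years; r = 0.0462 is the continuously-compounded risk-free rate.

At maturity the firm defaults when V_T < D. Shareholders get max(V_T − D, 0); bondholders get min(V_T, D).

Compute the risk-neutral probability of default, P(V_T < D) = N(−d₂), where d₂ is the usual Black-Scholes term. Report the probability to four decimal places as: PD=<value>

PD=0.1440

d₁ = [ln(V₀/D) + (r + σ²/2)T] / (σ√T)
   = [ln(596.5339/405.2172) + (0.0462 + 0.5·0.3665²)·0.8927] / (0.3665·√0.8927)
   = [0.386713 + 0.101197] / 0.346279 = 1.409007
d₂ = d₁ − σ√T = 1.409007 − 0.346279 = 1.062728
risk-neutral PD = N(−d₂) = N(-1.062728) = 0.143953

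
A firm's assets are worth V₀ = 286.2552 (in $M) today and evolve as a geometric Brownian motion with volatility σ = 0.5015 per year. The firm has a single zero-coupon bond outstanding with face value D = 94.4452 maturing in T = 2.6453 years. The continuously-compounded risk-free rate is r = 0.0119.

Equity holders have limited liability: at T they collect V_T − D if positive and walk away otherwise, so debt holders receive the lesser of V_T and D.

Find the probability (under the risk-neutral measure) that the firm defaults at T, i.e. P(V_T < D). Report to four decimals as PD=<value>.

PD=0.1610

d₁ = [ln(V₀/D) + (r + σ²/2)T] / (σ√T)
   = [ln(286.2552/94.4452) + (0.0119 + 0.5·0.5015²)·2.6453] / (0.5015·√2.6453)
   = [1.108864 + 0.364129] / 0.815659 = 1.805893
d₂ = d₁ − σ√T = 1.805893 − 0.815659 = 0.990235
risk-neutral PD = N(−d₂) = N(-0.990235) = 0.161030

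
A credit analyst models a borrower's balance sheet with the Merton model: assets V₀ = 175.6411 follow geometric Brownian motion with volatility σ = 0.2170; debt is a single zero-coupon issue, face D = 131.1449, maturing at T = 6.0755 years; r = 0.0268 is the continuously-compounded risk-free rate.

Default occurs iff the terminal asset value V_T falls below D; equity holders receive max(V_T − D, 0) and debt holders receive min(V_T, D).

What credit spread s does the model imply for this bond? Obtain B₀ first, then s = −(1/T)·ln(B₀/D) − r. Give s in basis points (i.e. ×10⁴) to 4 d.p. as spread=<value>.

d₁ = [ln(V₀/D) + (r + σ²/2)T] / (σ√T)
   = [ln(175.6411/131.1449) + (0.0268 + 0.5·0.2170²)·6.0755] / (0.2170·√6.0755)
   = [0.292140 + 0.305868] / 0.534873 = 1.118037
d₂ = d₁ − σ√T = 1.118037 − 0.534873 = 0.583164
N(d₁) = 0.868224,  N(d₂) = 0.720109,  e^(−rT) = 0.849741
E₀ = V₀·N(d₁) − D·e^(−rT)·N(d₂)
   = 175.6411·0.868224 − 131.1449·0.849741·0.720109 = 72.247551
B₀ = V₀ − E₀ = 175.6411 − 72.247551 = 103.393549
spread = −(1/T)·ln(B₀/D) − r = −(1/6.0755)·ln(103.393549/131.1449) − 0.0268 = 0.01233427
in basis points: 0.01233427 × 10⁴ = 123.3427 bp

spread=123.3427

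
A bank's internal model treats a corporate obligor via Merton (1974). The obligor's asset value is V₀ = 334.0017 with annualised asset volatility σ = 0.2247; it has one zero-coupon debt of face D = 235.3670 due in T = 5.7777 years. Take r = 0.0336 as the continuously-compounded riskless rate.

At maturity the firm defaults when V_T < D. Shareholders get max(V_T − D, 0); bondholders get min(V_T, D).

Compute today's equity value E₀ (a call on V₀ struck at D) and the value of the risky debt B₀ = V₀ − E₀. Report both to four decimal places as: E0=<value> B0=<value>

E0=151.1950 B0=182.8067

d₁ = [ln(V₀/D) + (r + σ²/2)T] / (σ√T)
   = [ln(334.0017/235.3670) + (0.0336 + 0.5·0.2247²)·5.7777] / (0.2247·√5.7777)
   = [0.350000 + 0.339989] / 0.540108 = 1.277502
d₂ = d₁ − σ√T = 1.277502 − 0.540108 = 0.737394
N(d₁) = 0.899288,  N(d₂) = 0.769559,  e^(−rT) = 0.823550
E₀ = V₀·N(d₁) − D·e^(−rT)·N(d₂)
   = 334.0017·0.899288 − 235.3670·0.823550·0.769559 = 151.194952
B₀ = V₀ − E₀ = 334.0017 − 151.194952 = 182.806748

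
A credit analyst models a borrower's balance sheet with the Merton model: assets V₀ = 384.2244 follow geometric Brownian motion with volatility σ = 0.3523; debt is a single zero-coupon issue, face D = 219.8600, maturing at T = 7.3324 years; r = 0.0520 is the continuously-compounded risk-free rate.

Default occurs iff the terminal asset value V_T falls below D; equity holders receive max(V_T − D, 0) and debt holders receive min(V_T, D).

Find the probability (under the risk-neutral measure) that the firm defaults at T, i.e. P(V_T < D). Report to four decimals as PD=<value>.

d₁ = [ln(V₀/D) + (r + σ²/2)T] / (σ√T)
   = [ln(384.2244/219.8600) + (0.0520 + 0.5·0.3523²)·7.3324] / (0.3523·√7.3324)
   = [0.558236 + 0.836316] / 0.953972 = 1.461837
d₂ = d₁ − σ√T = 1.461837 − 0.953972 = 0.507865
risk-neutral PD = N(−d₂) = N(-0.507865) = 0.305774

PD=0.3058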